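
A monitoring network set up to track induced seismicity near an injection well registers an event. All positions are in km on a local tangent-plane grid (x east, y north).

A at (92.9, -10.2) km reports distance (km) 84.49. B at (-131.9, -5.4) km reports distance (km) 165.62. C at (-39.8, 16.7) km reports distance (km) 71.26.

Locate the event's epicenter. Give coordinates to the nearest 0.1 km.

Circle about each station: (x − 92.9)² + (y + 10.2)² = 84.49²; (x + 131.9)² + (y + 5.4)² = 165.62²; (x + 39.8)² + (y − 16.7)² = 71.26².
Subtracting the A equation from the B and C equations removes the quadratic terms:
-449.6 x + 9.6 y = -11599.10
-265.4 x + 53.8 y = -4810.95
Solving the 2×2 system: x ≈ 26.7, y ≈ 42.3 km.

26.7 km east, 42.3 km north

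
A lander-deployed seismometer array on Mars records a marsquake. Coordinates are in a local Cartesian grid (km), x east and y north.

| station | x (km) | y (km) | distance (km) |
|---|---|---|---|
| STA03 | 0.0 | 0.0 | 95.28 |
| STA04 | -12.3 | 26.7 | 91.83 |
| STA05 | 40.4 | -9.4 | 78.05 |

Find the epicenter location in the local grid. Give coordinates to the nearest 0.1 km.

Circle about each station: x² + y² = 95.28²; (x + 12.3)² + (y − 26.7)² = 91.83²; (x − 40.4)² + (y + 9.4)² = 78.05².
Subtracting the STA03 equation from the STA04 and STA05 equations removes the quadratic terms:
-24.6 x + 53.4 y = 1509.71
80.8 x − 18.8 y = 4707.00
Solving the 2×2 system: x ≈ 72.6, y ≈ 61.7 km.
Check against STA03 (with the unrounded x, y): √(x²+y²) = 95.30 ≈ 95.28 km. ✓

(72.6, 61.7)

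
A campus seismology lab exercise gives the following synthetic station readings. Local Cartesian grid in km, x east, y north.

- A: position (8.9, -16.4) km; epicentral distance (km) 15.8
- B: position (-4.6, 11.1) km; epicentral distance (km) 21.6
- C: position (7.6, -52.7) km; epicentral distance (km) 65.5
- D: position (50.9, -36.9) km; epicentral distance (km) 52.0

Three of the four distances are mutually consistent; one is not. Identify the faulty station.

Solve using three stations at a time. Using A, B, D (subtract circle equations pairwise → linear system) gives (x, y) ≈ (13.1, -1.2).
Distances from that point to each station vs reported:
  A: calculated 15.7 vs reported 15.8 → residual 0.1 km
  B: calculated 21.6 vs reported 21.6 → residual 0.0 km
  C: calculated 51.8 vs reported 65.5 → residual 13.7 km
  D: calculated 52.0 vs reported 52.0 → residual 0.0 km
A, B, D are mutually consistent (residuals ≈ 0); C is off by 13.7 km.

C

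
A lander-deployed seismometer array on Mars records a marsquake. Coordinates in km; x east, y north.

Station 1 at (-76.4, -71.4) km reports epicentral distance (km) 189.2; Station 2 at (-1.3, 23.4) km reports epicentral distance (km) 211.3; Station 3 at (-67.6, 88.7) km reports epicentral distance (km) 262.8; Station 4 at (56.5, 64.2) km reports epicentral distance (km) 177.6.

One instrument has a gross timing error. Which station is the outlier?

Solve using three stations at a time. Using Station 1, Station 3, Station 4 (subtract circle equations pairwise → linear system) gives (x, y) ≈ (109.8, -105.2).
Distances from that point to each station vs reported:
  Station 1: calculated 189.2 vs reported 189.2 → residual 0.0 km
  Station 2: calculated 169.9 vs reported 211.3 → residual 41.4 km
  Station 3: calculated 262.8 vs reported 262.8 → residual 0.0 km
  Station 4: calculated 177.6 vs reported 177.6 → residual 0.0 km
Station 1, Station 3, Station 4 are mutually consistent (residuals ≈ 0); Station 2 is off by 41.4 km.

Station 2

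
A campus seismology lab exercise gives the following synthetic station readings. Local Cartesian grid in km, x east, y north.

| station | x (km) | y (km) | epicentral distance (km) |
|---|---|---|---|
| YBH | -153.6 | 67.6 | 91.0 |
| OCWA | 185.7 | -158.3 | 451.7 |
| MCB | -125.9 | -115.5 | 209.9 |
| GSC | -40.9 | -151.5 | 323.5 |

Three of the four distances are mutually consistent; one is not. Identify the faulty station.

Solve using three stations at a time. Using YBH, OCWA, GSC (subtract circle equations pairwise → linear system) gives (x, y) ≈ (-137.5, 157.3).
Distances from that point to each station vs reported:
  YBH: calculated 91.1 vs reported 91.0 → residual 0.1 km
  OCWA: calculated 451.7 vs reported 451.7 → residual 0.0 km
  MCB: calculated 273.0 vs reported 209.9 → residual 63.1 km
  GSC: calculated 323.5 vs reported 323.5 → residual 0.0 km
YBH, OCWA, GSC are mutually consistent (residuals ≈ 0); MCB is off by 63.1 km.

MCB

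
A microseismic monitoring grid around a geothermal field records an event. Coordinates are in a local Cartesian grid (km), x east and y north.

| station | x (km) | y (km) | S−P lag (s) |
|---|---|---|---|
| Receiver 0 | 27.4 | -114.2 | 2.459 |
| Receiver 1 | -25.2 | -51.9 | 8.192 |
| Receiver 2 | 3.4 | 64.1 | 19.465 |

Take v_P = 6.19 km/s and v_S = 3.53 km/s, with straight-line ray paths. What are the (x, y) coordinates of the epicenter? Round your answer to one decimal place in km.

Distance from S−P lag: d = Δt · v_P v_S / (v_P − v_S) = Δt · (6.19·3.53)/(6.19−3.53) ≈ 8.2145·Δt.
So d_Receiver 0 = 20.20, d_Receiver 1 = 67.29, d_Receiver 2 = 159.90 km.
Circle about each station: (x − 27.4)² + (y + 114.2)² = 20.20²; (x + 25.2)² + (y + 51.9)² = 67.29²; (x − 3.4)² + (y − 64.1)² = 159.90².
Subtracting the Receiver 0 equation from the Receiver 1 and Receiver 2 equations removes the quadratic terms:
-105.2 x + 124.6 y = -14583.65
-48.0 x + 356.6 y = -34832.00
Solving the 2×2 system: x ≈ 27.3, y ≈ -94.0 km.

(27.3, -94.0)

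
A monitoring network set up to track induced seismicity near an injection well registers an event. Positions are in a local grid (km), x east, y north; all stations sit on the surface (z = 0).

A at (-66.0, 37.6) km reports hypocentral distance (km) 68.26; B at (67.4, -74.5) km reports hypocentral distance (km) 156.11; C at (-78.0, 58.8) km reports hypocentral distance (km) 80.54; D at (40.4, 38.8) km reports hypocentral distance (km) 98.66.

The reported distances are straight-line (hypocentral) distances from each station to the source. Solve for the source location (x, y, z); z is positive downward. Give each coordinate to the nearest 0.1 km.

Each station gives a sphere (x−x_i)² + (y−y_i)² + z² = d_i² (stations at z=0).
Subtracting the A sphere from B and C: z² cancels, leaving linear equations in x and y:
266.8 x − 224.2 y = -15387.65
-24.0 x + 42.4 y = 1944.42
Solving: x ≈ -36.500, y ≈ 25.199 km (keep extra digits for the depth step; rounded: -36.5, 25.2).
Then from the A sphere: z² = 68.26² − (x + 66.0)² − (y − 37.6)² with x = -36.500, y = 25.199, so z ≈ 60.294 ≈ 60.3 km.
Check against D (with the unrounded solution): distance 98.66 ≈ 98.66 km. ✓

x ≈ -36.5 km, y ≈ 25.2 km, depth ≈ 60.3 km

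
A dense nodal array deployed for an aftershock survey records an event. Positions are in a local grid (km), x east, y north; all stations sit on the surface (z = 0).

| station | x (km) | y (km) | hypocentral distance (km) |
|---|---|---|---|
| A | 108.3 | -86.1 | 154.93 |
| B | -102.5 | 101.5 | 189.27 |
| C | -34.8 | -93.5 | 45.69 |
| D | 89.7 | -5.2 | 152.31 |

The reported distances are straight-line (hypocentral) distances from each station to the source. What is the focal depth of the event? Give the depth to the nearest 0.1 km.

Each station gives a sphere (x−x_i)² + (y−y_i)² + z² = d_i² (stations at z=0).
Subtracting the A sphere from B and C: z² cancels, leaving linear equations in x and y:
-421.6 x + 375.2 y = -10153.43
-286.2 x − 14.8 y = 12726.92
Solving: x ≈ -40.704, y ≈ -72.799 km (keep extra digits for the depth step; rounded: -40.7, -72.8).
Then from the A sphere: z² = 154.93² − (x − 108.3)² − (y + 86.1)² with x = -40.704, y = -72.799, so z ≈ 40.301 ≈ 40.3 km.

40.3 km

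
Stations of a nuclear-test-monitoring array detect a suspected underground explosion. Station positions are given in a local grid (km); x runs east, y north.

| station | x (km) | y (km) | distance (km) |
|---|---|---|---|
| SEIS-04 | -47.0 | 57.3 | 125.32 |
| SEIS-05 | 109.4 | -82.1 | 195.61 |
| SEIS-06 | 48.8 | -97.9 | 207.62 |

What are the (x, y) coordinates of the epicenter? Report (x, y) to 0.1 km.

x ≈ 67.2 km, y ≈ 108.9 km

Circle about each station: (x + 47.0)² + (y − 57.3)² = 125.32²; (x − 109.4)² + (y + 82.1)² = 195.61²; (x − 48.8)² + (y + 97.9)² = 207.62².
Subtracting the SEIS-04 equation from the SEIS-05 and SEIS-06 equations removes the quadratic terms:
312.8 x − 278.8 y = -9341.69
191.6 x − 310.4 y = -20927.40
Solving the 2×2 system: x ≈ 67.2, y ≈ 108.9 km.
Check against SEIS-04 (with the unrounded x, y): √((x + 47.0)²+(y − 57.3)²) = 125.32 ≈ 125.32 km. ✓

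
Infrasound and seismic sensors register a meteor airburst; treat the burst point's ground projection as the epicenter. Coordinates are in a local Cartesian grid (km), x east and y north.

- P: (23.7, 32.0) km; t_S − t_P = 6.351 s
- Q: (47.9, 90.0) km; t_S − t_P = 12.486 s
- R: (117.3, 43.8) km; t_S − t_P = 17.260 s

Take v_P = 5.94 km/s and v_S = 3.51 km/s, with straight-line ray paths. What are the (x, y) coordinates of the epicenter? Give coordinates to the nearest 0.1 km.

Distance from S−P lag: d = Δt · v_P v_S / (v_P − v_S) = Δt · (5.94·3.51)/(5.94−3.51) ≈ 8.5800·Δt.
So d_P = 54.49, d_Q = 107.13, d_R = 148.09 km.
Circle about each station: (x − 23.7)² + (y − 32.0)² = 54.49²; (x − 47.9)² + (y − 90.0)² = 107.13²; (x − 117.3)² + (y − 43.8)² = 148.09².
Subtracting pairs of circle equations eliminates x²+y² and gives linear equations (the radical axes):
48.4 x + 116.0 y = 301.04
187.2 x + 23.6 y = -4869.45
Solving the 2×2 system: x ≈ -27.8, y ≈ 14.2 km.

(-27.8, 14.2)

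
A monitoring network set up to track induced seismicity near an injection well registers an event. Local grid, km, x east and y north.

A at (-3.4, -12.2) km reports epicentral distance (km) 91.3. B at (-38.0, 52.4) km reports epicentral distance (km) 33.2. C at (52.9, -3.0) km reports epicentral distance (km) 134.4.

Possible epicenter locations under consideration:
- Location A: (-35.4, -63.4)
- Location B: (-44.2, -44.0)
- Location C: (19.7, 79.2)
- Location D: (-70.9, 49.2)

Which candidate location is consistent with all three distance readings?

Location D

For each candidate, compare |candidate − station| to the reported distance:
Location A: residuals A 30.9, B 82.6, C 27.4 → max 82.6 km
Location B: residuals A 39.6, B 63.4, C 29.0 → max 63.4 km
Location C: residuals A 3.0, B 30.4, C 45.7 → max 45.7 km
Location D: residuals A 0.1, B 0.1, C 0.0 → max 0.1 km
Only Location D has all residuals ≈ 0.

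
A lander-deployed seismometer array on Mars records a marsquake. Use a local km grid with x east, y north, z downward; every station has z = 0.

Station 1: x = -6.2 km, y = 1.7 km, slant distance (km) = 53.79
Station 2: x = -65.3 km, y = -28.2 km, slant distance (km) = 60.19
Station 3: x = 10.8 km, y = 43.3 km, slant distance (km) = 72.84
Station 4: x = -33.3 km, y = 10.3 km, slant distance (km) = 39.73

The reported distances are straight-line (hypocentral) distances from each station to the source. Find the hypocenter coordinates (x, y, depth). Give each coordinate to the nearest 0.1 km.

Each station gives a sphere (x−x_i)² + (y−y_i)² + z² = d_i² (stations at z=0).
Subtracting the Station 1 sphere from Station 2 and Station 3: z² cancels, leaving linear equations in x and y:
-118.2 x − 59.8 y = 4288.53
34.0 x + 83.2 y = -462.10
Solving: x ≈ -42.196, y ≈ 11.689 km (keep extra digits for the depth step; rounded: -42.2, 11.7).
Then from the Station 1 sphere: z² = 53.79² − (x + 6.2)² − (y − 1.7)² with x = -42.196, y = 11.689, so z ≈ 38.702 ≈ 38.7 km.

x ≈ -42.2 km, y ≈ 11.7 km, depth ≈ 38.7 km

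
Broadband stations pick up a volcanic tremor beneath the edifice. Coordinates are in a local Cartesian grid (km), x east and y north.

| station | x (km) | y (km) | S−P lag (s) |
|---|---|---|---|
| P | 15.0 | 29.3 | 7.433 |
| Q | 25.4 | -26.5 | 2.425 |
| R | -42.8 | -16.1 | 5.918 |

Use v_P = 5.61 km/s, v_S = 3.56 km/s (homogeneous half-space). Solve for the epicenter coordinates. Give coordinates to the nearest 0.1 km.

x ≈ 8.3 km, y ≈ -42.8 km

Distance from S−P lag: d = Δt · v_P v_S / (v_P − v_S) = Δt · (5.61·3.56)/(5.61−3.56) ≈ 9.7422·Δt.
So d_P = 72.41, d_Q = 23.62, d_R = 57.65 km.
Circle about each station: (x − 15.0)² + (y − 29.3)² = 72.41²; (x − 25.4)² + (y + 26.5)² = 23.62²; (x + 42.8)² + (y + 16.1)² = 57.65².
Subtracting the P equation from the Q and R equations removes the quadratic terms:
20.8 x − 111.6 y = 4949.22
-115.6 x − 90.8 y = 2927.25
Solving the 2×2 system: x ≈ 8.3, y ≈ -42.8 km.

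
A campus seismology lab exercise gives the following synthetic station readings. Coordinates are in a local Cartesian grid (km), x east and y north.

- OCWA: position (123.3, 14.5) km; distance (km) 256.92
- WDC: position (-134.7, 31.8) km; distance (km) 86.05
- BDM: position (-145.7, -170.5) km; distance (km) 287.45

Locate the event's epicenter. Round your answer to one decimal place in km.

Circle about each station: (x − 123.3)² + (y − 14.5)² = 256.92²; (x + 134.7)² + (y − 31.8)² = 86.05²; (x + 145.7)² + (y + 170.5)² = 287.45².
Subtracting the OCWA equation from the WDC and BDM equations removes the quadratic terms:
-516.0 x + 34.6 y = 62345.47
-538.0 x − 370.0 y = 18265.98
Solving the 2×2 system: x ≈ -113.1, y ≈ 115.1 km.
Check against OCWA (with the unrounded x, y): √((x − 123.3)²+(y − 14.5)²) = 256.92 ≈ 256.92 km. ✓

x ≈ -113.1 km, y ≈ 115.1 km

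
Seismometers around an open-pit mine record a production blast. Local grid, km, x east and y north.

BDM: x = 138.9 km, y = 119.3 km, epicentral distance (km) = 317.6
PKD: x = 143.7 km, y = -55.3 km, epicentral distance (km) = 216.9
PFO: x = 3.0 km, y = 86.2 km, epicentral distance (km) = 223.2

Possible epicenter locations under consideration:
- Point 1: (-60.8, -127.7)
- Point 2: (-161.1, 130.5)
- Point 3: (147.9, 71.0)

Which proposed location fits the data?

Point 1

For each candidate, compare |candidate − station| to the reported distance:
Point 1: residuals BDM 0.0, PKD 0.0, PFO 0.0 → max 0.0 km
Point 2: residuals BDM 17.4, PKD 140.1, PFO 53.2 → max 140.1 km
Point 3: residuals BDM 268.5, PKD 90.5, PFO 77.5 → max 268.5 km
Only Point 1 has all residuals ≈ 0.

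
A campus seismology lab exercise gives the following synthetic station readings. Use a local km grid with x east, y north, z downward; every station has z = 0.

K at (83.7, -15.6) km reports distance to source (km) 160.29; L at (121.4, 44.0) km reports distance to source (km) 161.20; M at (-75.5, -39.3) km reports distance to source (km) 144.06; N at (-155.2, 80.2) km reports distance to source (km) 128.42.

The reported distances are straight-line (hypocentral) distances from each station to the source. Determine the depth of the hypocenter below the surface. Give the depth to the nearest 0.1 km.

z ≈ 22.6 km

Each station gives a sphere (x−x_i)² + (y−y_i)² + z² = d_i² (stations at z=0).
Subtracting the K sphere from L and M: z² cancels, leaving linear equations in x and y:
75.4 x + 119.2 y = 9132.35
-318.4 x − 47.4 y = 4935.29
Solving: x ≈ -29.703, y ≈ 95.402 km (keep extra digits for the depth step; rounded: -29.7, 95.4).
Then from the K sphere: z² = 160.29² − (x − 83.7)² − (y + 15.6)² with x = -29.703, y = 95.402, so z ≈ 22.610 ≈ 22.6 km.
Check against N (with the unrounded solution): distance 128.42 ≈ 128.42 km. ✓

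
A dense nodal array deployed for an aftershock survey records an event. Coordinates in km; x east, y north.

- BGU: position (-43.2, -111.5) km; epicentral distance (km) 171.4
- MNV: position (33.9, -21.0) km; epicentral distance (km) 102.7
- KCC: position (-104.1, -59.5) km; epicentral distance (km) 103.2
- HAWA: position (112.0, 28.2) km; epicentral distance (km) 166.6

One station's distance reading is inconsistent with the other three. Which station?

Solve using three stations at a time. Using MNV, KCC, HAWA (subtract circle equations pairwise → linear system) gives (x, y) ≈ (-54.7, 31.4).
Distances from that point to each station vs reported:
  BGU: calculated 143.3 vs reported 171.4 → residual 28.1 km
  MNV: calculated 102.9 vs reported 102.7 → residual 0.2 km
  KCC: calculated 103.4 vs reported 103.2 → residual 0.2 km
  HAWA: calculated 166.7 vs reported 166.6 → residual 0.1 km
MNV, KCC, HAWA are mutually consistent (residuals ≈ 0); BGU is off by 28.1 km.

BGU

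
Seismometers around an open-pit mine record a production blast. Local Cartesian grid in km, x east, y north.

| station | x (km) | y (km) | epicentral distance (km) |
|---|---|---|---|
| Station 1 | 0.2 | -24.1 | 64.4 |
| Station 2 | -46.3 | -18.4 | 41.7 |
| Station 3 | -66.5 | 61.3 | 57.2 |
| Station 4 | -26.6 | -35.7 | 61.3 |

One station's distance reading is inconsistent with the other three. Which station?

Station 3

Solve using three stations at a time. Using Station 1, Station 2, Station 4 (subtract circle equations pairwise → linear system) gives (x, y) ≈ (-43.5, 23.3).
Distances from that point to each station vs reported:
  Station 1: calculated 64.4 vs reported 64.4 → residual 0.0 km
  Station 2: calculated 41.8 vs reported 41.7 → residual 0.1 km
  Station 3: calculated 44.4 vs reported 57.2 → residual 12.8 km
  Station 4: calculated 61.4 vs reported 61.3 → residual 0.1 km
Station 1, Station 2, Station 4 are mutually consistent (residuals ≈ 0); Station 3 is off by 12.8 km.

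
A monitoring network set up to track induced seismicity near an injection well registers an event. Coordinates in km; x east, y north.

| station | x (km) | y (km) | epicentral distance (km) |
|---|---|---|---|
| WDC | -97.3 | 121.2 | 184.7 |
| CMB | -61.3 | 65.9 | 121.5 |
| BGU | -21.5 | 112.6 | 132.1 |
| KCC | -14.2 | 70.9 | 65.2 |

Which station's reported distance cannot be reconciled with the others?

KCC

Solve using three stations at a time. Using WDC, CMB, BGU (subtract circle equations pairwise → linear system) gives (x, y) ≈ (36.6, -6.0).
Distances from that point to each station vs reported:
  WDC: calculated 184.7 vs reported 184.7 → residual 0.0 km
  CMB: calculated 121.4 vs reported 121.5 → residual 0.1 km
  BGU: calculated 132.0 vs reported 132.1 → residual 0.1 km
  KCC: calculated 92.1 vs reported 65.2 → residual 26.9 km
WDC, CMB, BGU are mutually consistent (residuals ≈ 0); KCC is off by 26.9 km.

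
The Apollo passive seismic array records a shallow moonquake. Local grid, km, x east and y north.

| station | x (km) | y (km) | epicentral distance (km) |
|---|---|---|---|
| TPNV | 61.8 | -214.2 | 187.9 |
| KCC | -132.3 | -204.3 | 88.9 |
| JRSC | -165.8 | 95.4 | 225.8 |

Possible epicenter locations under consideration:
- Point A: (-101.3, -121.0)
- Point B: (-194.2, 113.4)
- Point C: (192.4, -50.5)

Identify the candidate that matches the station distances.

For each candidate, compare |candidate − station| to the reported distance:
Point A: residuals TPNV 0.0, KCC 0.0, JRSC 0.0 → max 0.0 km
Point B: residuals TPNV 227.9, KCC 234.8, JRSC 192.2 → max 234.8 km
Point C: residuals TPNV 21.5, KCC 270.4, JRSC 161.0 → max 270.4 km
Only Point A has all residuals ≈ 0.

Point A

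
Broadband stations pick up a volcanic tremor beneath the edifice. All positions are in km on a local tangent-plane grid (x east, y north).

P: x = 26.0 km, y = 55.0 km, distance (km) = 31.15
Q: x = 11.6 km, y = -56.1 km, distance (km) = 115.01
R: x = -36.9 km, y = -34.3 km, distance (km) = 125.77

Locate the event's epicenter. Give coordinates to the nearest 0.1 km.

(56.7, 49.7)

Circle about each station: (x − 26.0)² + (y − 55.0)² = 31.15²; (x − 11.6)² + (y + 56.1)² = 115.01²; (x + 36.9)² + (y + 34.3)² = 125.77².
Subtracting the P equation from the Q and R equations removes the quadratic terms:
-28.8 x − 222.2 y = -12676.21
-125.8 x − 178.6 y = -16010.67
Solving the 2×2 system: x ≈ 56.7, y ≈ 49.7 km.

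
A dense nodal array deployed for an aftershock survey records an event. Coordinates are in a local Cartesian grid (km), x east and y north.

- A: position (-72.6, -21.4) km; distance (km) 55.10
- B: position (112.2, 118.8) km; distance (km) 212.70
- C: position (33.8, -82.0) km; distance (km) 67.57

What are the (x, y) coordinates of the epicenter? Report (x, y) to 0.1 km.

Circle about each station: (x + 72.6)² + (y + 21.4)² = 55.10²; (x − 112.2)² + (y − 118.8)² = 212.70²; (x − 33.8)² + (y + 82.0)² = 67.57².
Subtracting pairs of circle equations eliminates x²+y² and gives linear equations (the radical axes):
369.6 x + 280.4 y = -21231.72
212.8 x − 121.2 y = 608.03
Solving the 2×2 system: x ≈ -23.0, y ≈ -45.4 km.

-23.0 km east, -45.4 km north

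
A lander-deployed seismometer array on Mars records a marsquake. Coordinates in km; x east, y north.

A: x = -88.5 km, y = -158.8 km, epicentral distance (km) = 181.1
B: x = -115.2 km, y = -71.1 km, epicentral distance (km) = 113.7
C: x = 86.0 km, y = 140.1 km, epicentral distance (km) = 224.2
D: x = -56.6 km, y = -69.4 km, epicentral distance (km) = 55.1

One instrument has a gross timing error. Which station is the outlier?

A

Solve using three stations at a time. Using B, C, D (subtract circle equations pairwise → linear system) gives (x, y) ≈ (-1.6, -66.3).
Distances from that point to each station vs reported:
  A: calculated 126.9 vs reported 181.1 → residual 54.2 km
  B: calculated 113.7 vs reported 113.7 → residual 0.0 km
  C: calculated 224.2 vs reported 224.2 → residual 0.0 km
  D: calculated 55.1 vs reported 55.1 → residual 0.0 km
B, C, D are mutually consistent (residuals ≈ 0); A is off by 54.2 km.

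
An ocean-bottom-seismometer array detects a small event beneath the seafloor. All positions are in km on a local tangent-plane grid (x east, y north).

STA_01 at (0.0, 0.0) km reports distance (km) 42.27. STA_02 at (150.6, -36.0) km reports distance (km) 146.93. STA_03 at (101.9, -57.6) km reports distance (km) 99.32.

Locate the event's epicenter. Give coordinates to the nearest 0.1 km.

Circle about each station: x² + y² = 42.27²; (x − 150.6)² + (y + 36.0)² = 146.93²; (x − 101.9)² + (y + 57.6)² = 99.32².
Subtracting the STA_01 equation from the STA_02 and STA_03 equations removes the quadratic terms:
301.2 x − 72.0 y = 4174.69
203.8 x − 115.2 y = 5623.66
Solving the 2×2 system: x ≈ 3.8, y ≈ -42.1 km.
Check against STA_01 (with the unrounded x, y): √(x²+y²) = 42.27 ≈ 42.27 km. ✓

x ≈ 3.8 km, y ≈ -42.1 km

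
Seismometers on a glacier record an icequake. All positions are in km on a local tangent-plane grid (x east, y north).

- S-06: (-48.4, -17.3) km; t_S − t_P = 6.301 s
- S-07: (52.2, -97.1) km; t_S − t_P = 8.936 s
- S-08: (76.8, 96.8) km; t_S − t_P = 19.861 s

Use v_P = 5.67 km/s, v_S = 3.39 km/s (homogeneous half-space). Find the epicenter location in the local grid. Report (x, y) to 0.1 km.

x ≈ -5.7 km, y ≈ -48.9 km

Distance from S−P lag: d = Δt · v_P v_S / (v_P − v_S) = Δt · (5.67·3.39)/(5.67−3.39) ≈ 8.4304·Δt.
So d_S-06 = 53.12, d_S-07 = 75.33, d_S-08 = 167.44 km.
Circle about each station: (x + 48.4)² + (y + 17.3)² = 53.12²; (x − 52.2)² + (y + 97.1)² = 75.33²; (x − 76.8)² + (y − 96.8)² = 167.44².
Subtracting the S-06 equation from the S-07 and S-08 equations removes the quadratic terms:
201.2 x − 159.6 y = 6658.53
250.4 x + 228.2 y = -12587.79
Solving the 2×2 system: x ≈ -5.7, y ≈ -48.9 km.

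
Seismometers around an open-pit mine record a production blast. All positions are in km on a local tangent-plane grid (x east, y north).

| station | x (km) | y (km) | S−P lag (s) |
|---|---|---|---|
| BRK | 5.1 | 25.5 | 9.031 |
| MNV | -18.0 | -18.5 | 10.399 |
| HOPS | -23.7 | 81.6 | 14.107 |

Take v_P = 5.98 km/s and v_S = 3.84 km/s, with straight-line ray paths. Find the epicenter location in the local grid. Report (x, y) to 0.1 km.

93.5 km east, -14.2 km north

Distance from S−P lag: d = Δt · v_P v_S / (v_P − v_S) = Δt · (5.98·3.84)/(5.98−3.84) ≈ 10.7305·Δt.
So d_BRK = 96.91, d_MNV = 111.59, d_HOPS = 151.37 km.
Circle about each station: (x − 5.1)² + (y − 25.5)² = 96.91²; (x + 18.0)² + (y + 18.5)² = 111.59²; (x + 23.7)² + (y − 81.6)² = 151.37².
Subtracting the BRK equation from the MNV and HOPS equations removes the quadratic terms:
-46.2 x − 88.0 y = -3070.79
-57.6 x + 112.2 y = -6977.34
Solving the 2×2 system: x ≈ 93.5, y ≈ -14.2 km.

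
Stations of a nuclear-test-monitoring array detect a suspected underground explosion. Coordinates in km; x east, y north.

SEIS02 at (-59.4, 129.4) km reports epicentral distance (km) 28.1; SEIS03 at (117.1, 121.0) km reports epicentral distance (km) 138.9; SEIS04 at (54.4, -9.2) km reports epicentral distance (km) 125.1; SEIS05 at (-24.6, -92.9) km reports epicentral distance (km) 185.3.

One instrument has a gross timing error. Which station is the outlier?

Solve using three stations at a time. Using SEIS03, SEIS04, SEIS05 (subtract circle equations pairwise → linear system) gives (x, y) ≈ (-18.5, 92.1).
Distances from that point to each station vs reported:
  SEIS02: calculated 55.3 vs reported 28.1 → residual 27.2 km
  SEIS03: calculated 138.7 vs reported 138.9 → residual 0.2 km
  SEIS04: calculated 124.8 vs reported 125.1 → residual 0.3 km
  SEIS05: calculated 185.1 vs reported 185.3 → residual 0.2 km
SEIS03, SEIS04, SEIS05 are mutually consistent (residuals ≈ 0); SEIS02 is off by 27.2 km.

SEIS02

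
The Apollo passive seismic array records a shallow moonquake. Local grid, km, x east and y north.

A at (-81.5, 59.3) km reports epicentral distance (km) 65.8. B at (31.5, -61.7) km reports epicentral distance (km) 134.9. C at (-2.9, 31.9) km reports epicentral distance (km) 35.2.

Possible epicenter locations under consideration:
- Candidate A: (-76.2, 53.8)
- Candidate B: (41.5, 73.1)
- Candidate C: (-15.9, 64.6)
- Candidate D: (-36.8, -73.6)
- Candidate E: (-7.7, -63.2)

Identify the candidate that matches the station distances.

Candidate C

For each candidate, compare |candidate − station| to the reported distance:
Candidate A: residuals A 58.2, B 23.0, C 41.3 → max 58.2 km
Candidate B: residuals A 58.0, B 0.3, C 25.4 → max 58.0 km
Candidate C: residuals A 0.0, B 0.0, C 0.0 → max 0.0 km
Candidate D: residuals A 74.4, B 65.6, C 75.6 → max 75.6 km
Candidate E: residuals A 77.2, B 95.7, C 60.0 → max 95.7 km
Only Candidate C has all residuals ≈ 0.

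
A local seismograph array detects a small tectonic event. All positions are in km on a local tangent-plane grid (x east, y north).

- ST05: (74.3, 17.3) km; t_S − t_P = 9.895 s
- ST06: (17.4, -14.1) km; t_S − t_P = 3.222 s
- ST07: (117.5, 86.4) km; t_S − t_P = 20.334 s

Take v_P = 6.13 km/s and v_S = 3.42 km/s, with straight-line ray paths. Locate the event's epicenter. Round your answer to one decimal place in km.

Distance from S−P lag: d = Δt · v_P v_S / (v_P − v_S) = Δt · (6.13·3.42)/(6.13−3.42) ≈ 7.7360·Δt.
So d_ST05 = 76.55, d_ST06 = 24.93, d_ST07 = 157.30 km.
Circle about each station: (x − 74.3)² + (y − 17.3)² = 76.55²; (x − 17.4)² + (y + 14.1)² = 24.93²; (x − 117.5)² + (y − 86.4)² = 157.30².
Subtracting the ST05 equation from the ST06 and ST07 equations removes the quadratic terms:
-113.8 x − 62.8 y = -79.81
86.4 x + 138.2 y = -3431.96
Solving the 2×2 system: x ≈ 22.0, y ≈ -38.6 km.
Check against ST05 (with the unrounded x, y): √((x − 74.3)²+(y − 17.3)²) = 76.54 ≈ 76.55 km. ✓

22.0 km east, -38.6 km north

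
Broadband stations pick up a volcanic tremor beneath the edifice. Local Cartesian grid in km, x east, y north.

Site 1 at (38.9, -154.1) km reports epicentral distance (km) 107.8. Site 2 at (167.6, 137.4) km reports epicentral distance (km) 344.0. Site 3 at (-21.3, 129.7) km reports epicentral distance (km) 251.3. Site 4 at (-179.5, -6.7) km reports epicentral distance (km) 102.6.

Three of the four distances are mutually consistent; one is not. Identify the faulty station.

Solve using three stations at a time. Using Site 1, Site 2, Site 3 (subtract circle equations pairwise → linear system) gives (x, y) ≈ (-62.7, -118.1).
Distances from that point to each station vs reported:
  Site 1: calculated 107.7 vs reported 107.8 → residual 0.1 km
  Site 2: calculated 344.0 vs reported 344.0 → residual 0.0 km
  Site 3: calculated 251.3 vs reported 251.3 → residual 0.0 km
  Site 4: calculated 161.5 vs reported 102.6 → residual 58.9 km
Site 1, Site 2, Site 3 are mutually consistent (residuals ≈ 0); Site 4 is off by 58.9 km.

Site 4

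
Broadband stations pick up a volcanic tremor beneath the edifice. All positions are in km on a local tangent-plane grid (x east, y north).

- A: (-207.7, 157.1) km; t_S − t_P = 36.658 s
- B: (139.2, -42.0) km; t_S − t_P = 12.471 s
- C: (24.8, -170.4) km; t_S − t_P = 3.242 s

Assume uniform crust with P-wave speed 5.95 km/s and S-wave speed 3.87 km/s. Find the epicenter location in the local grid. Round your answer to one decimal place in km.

Distance from S−P lag: d = Δt · v_P v_S / (v_P − v_S) = Δt · (5.95·3.87)/(5.95−3.87) ≈ 11.0704·Δt.
So d_A = 405.82, d_B = 138.06, d_C = 35.89 km.
Circle about each station: (x + 207.7)² + (y − 157.1)² = 405.82²; (x − 139.2)² + (y + 42.0)² = 138.06²; (x − 24.8)² + (y + 170.4)² = 35.89².
Subtracting the A equation from the B and C equations removes the quadratic terms:
693.8 x − 398.2 y = 98950.25
465.0 x − 655.0 y = 125233.28
Solving the 2×2 system: x ≈ 55.5, y ≈ -151.8 km.

55.5 km east, -151.8 km north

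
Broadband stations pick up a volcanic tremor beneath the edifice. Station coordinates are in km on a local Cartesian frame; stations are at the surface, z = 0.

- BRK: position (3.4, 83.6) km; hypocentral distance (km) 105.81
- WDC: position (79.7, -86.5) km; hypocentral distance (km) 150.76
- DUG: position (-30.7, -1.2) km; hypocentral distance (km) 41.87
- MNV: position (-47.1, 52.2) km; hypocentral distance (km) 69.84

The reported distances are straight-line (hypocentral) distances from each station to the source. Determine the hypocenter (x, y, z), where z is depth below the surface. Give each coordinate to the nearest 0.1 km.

Each station gives a sphere (x−x_i)² + (y−y_i)² + z² = d_i² (stations at z=0).
Subtracting the BRK sphere from WDC and DUG: z² cancels, leaving linear equations in x and y:
152.6 x − 340.2 y = -4699.00
-68.2 x − 169.6 y = 3386.07
Solving: x ≈ -39.706, y ≈ -3.998 km (keep extra digits for the depth step; rounded: -39.7, -4.0).
Then from the BRK sphere: z² = 105.81² − (x − 3.4)² − (y − 83.6)² with x = -39.706, y = -3.998, so z ≈ 40.795 ≈ 40.8 km.

(-39.7, -4.0, 40.8)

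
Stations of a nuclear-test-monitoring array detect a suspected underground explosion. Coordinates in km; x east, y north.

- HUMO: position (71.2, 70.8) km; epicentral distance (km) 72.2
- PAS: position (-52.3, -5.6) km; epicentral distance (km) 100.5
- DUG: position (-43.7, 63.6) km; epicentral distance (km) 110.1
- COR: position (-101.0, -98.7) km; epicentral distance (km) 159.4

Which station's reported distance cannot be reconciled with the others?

Solve using three stations at a time. Using HUMO, PAS, DUG (subtract circle equations pairwise → linear system) gives (x, y) ≈ (47.9, 2.5).
Distances from that point to each station vs reported:
  HUMO: calculated 72.2 vs reported 72.2 → residual 0.0 km
  PAS: calculated 100.5 vs reported 100.5 → residual 0.0 km
  DUG: calculated 110.1 vs reported 110.1 → residual 0.0 km
  COR: calculated 180.0 vs reported 159.4 → residual 20.6 km
HUMO, PAS, DUG are mutually consistent (residuals ≈ 0); COR is off by 20.6 km.

COR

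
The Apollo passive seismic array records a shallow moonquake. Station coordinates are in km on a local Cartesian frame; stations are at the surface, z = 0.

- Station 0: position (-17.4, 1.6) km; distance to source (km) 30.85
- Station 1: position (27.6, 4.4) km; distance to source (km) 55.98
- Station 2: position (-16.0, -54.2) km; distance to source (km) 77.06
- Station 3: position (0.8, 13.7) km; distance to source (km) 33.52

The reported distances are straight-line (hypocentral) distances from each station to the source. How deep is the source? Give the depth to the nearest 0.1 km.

z ≈ 25.8 km

Each station gives a sphere (x−x_i)² + (y−y_i)² + z² = d_i² (stations at z=0).
Subtracting the Station 0 sphere from Station 1 and Station 2: z² cancels, leaving linear equations in x and y:
90.0 x + 5.6 y = -1706.24
2.8 x − 111.6 y = -2098.20
Solving: x ≈ -20.097, y ≈ 18.297 km (keep extra digits for the depth step; rounded: -20.1, 18.3).
Then from the Station 0 sphere: z² = 30.85² − (x + 17.4)² − (y − 1.6)² with x = -20.097, y = 18.297, so z ≈ 25.800 ≈ 25.8 km.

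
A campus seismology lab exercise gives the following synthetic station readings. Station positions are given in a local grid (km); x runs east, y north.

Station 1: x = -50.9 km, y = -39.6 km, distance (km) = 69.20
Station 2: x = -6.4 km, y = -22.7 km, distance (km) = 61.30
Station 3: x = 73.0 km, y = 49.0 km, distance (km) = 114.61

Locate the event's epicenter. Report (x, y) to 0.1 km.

(-39.8, 28.7)

Circle about each station: (x + 50.9)² + (y + 39.6)² = 69.20²; (x + 6.4)² + (y + 22.7)² = 61.30²; (x − 73.0)² + (y − 49.0)² = 114.61².
Subtracting pairs of circle equations eliminates x²+y² and gives linear equations (the radical axes):
89.0 x + 33.8 y = -2571.77
247.8 x + 177.2 y = -4775.78
Solving the 2×2 system: x ≈ -39.8, y ≈ 28.7 km.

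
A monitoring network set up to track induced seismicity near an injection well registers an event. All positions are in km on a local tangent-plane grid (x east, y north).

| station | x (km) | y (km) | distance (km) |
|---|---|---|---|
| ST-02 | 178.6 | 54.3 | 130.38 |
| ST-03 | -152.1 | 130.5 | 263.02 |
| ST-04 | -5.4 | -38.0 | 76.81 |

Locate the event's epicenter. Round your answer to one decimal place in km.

Circle about each station: (x − 178.6)² + (y − 54.3)² = 130.38²; (x + 152.1)² + (y − 130.5)² = 263.02²; (x + 5.4)² + (y + 38.0)² = 76.81².
Subtracting pairs of circle equations eliminates x²+y² and gives linear equations (the radical axes):
-661.4 x + 152.4 y = -46862.37
-368.0 x − 184.6 y = -22274.12
Solving the 2×2 system: x ≈ 67.6, y ≈ -14.1 km.

x ≈ 67.6 km, y ≈ -14.1 km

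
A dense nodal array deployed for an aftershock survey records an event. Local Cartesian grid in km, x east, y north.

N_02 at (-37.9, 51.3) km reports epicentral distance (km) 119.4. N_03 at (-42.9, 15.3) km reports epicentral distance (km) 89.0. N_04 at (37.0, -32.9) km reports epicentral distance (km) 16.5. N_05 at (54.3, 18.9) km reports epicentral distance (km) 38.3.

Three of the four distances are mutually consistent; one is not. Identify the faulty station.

Solve using three stations at a time. Using N_03, N_04, N_05 (subtract circle equations pairwise → linear system) gives (x, y) ≈ (40.2, -16.7).
Distances from that point to each station vs reported:
  N_02: calculated 103.5 vs reported 119.4 → residual 15.9 km
  N_03: calculated 89.0 vs reported 89.0 → residual 0.0 km
  N_04: calculated 16.5 vs reported 16.5 → residual 0.0 km
  N_05: calculated 38.3 vs reported 38.3 → residual 0.0 km
N_03, N_04, N_05 are mutually consistent (residuals ≈ 0); N_02 is off by 15.9 km.

N_02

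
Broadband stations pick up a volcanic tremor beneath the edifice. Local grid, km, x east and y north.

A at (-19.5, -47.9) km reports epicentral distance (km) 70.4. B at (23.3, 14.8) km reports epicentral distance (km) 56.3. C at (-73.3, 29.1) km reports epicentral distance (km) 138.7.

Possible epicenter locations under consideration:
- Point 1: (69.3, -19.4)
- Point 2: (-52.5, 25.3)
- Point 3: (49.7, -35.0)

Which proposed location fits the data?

For each candidate, compare |candidate − station| to the reported distance:
Point 1: residuals A 22.9, B 1.0, C 11.9 → max 22.9 km
Point 2: residuals A 9.9, B 20.2, C 117.6 → max 117.6 km
Point 3: residuals A 0.0, B 0.1, C 0.0 → max 0.1 km
Only Point 3 has all residuals ≈ 0.

Point 3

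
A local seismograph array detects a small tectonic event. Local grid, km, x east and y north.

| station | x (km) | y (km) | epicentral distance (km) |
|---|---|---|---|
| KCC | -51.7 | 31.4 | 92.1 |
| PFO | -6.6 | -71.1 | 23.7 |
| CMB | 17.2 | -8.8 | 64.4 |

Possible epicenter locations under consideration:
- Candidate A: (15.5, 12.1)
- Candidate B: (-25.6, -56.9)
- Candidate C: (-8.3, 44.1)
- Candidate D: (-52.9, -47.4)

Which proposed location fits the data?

For each candidate, compare |candidate − station| to the reported distance:
Candidate A: residuals KCC 22.2, PFO 62.4, CMB 43.4 → max 62.4 km
Candidate B: residuals KCC 0.0, PFO 0.0, CMB 0.0 → max 0.0 km
Candidate C: residuals KCC 46.9, PFO 91.5, CMB 5.7 → max 91.5 km
Candidate D: residuals KCC 13.3, PFO 28.3, CMB 15.6 → max 28.3 km
Only Candidate B has all residuals ≈ 0.

Candidate B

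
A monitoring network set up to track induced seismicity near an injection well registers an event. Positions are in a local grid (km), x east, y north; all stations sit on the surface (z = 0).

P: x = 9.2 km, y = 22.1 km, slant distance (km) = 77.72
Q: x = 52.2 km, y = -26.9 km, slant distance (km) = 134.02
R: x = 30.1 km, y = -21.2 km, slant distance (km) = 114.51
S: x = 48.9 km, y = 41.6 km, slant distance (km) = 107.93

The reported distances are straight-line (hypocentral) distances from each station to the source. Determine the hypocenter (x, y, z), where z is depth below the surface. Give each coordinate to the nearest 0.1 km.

(-49.8, 48.6, 43.1)

Each station gives a sphere (x−x_i)² + (y−y_i)² + z² = d_i² (stations at z=0).
Subtracting the P sphere from Q and R: z² cancels, leaving linear equations in x and y:
86.0 x − 98.0 y = -9045.56
41.8 x − 86.6 y = -6289.74
Solving: x ≈ -49.818, y ≈ 48.584 km (keep extra digits for the depth step; rounded: -49.8, 48.6).
Then from the P sphere: z² = 77.72² − (x − 9.2)² − (y − 22.1)² with x = -49.818, y = 48.584, so z ≈ 43.080 ≈ 43.1 km.
Check against S (with the unrounded solution): distance 107.93 ≈ 107.93 km. ✓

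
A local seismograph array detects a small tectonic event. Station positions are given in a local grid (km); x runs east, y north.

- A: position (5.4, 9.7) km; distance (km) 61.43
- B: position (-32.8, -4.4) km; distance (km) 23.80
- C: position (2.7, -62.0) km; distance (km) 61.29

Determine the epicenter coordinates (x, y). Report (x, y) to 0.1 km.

x ≈ -45.7 km, y ≈ -24.4 km

Circle about each station: (x − 5.4)² + (y − 9.7)² = 61.43²; (x + 32.8)² + (y + 4.4)² = 23.80²; (x − 2.7)² + (y + 62.0)² = 61.29².
Subtracting the A equation from the B and C equations removes the quadratic terms:
-76.4 x − 28.2 y = 4179.15
-5.4 x − 143.4 y = 3745.22
Solving the 2×2 system: x ≈ -45.7, y ≈ -24.4 km.
Check against A (with the unrounded x, y): √((x − 5.4)²+(y − 9.7)²) = 61.43 ≈ 61.43 km. ✓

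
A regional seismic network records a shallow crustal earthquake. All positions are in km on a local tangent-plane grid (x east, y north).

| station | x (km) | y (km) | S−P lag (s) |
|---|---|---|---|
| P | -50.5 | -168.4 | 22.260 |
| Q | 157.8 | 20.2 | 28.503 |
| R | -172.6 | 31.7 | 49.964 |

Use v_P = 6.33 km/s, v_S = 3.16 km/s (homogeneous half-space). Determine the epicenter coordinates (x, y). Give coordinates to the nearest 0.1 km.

x ≈ 88.1 km, y ≈ -145.6 km

Distance from S−P lag: d = Δt · v_P v_S / (v_P − v_S) = Δt · (6.33·3.16)/(6.33−3.16) ≈ 6.3100·Δt.
So d_P = 140.46, d_Q = 179.85, d_R = 315.27 km.
Circle about each station: (x + 50.5)² + (y + 168.4)² = 140.46²; (x − 157.8)² + (y − 20.2)² = 179.85²; (x + 172.6)² + (y − 31.7)² = 315.27².
Subtracting the P equation from the Q and R equations removes the quadratic terms:
416.6 x + 377.2 y = -18216.94
-244.2 x + 400.2 y = -79779.32
Solving the 2×2 system: x ≈ 88.1, y ≈ -145.6 km.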